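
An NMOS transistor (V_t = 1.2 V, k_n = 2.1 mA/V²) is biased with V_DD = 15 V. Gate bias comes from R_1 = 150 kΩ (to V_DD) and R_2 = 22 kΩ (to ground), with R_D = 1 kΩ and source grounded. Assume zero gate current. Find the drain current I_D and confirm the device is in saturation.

V_G = V_DD·R_2/(R_1+R_2) = 15×22/172 = 1.92 V. With the source grounded, V_GS = V_G = 1.92 V.
Assume saturation: I_D = (k_n/2)(V_GS − V_t)² = (2.1/2)×(1.92 − 1.2)² = 1.05×0.719² = 0.542 mA.
V_DS = V_DD − I_D·R_D = 15 − 0.542×1 = 14.5 V.
Saturation requires V_DS ≥ V_GS − V_t = 0.719 V; 14.5 ≥ 0.719 ✓.

I_D ≈ 0.54 mA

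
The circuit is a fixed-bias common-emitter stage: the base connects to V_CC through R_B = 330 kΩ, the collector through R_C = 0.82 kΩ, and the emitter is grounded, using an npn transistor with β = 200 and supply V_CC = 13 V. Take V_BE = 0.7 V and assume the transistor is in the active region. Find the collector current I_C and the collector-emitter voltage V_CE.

Base loop: V_CC = I_B·R_B + V_BE, so I_B = (13 − 0.7)/330 kΩ = 0.0373 mA.
In the active region I_C = β·I_B = 200 × 0.0373 = 7.45 mA.
Collector loop: V_CE = V_CC − I_C·R_C = 13 − 7.45×0.82 = 6.89 V.
Since V_CE = 6.89 V > V_CE(sat) ≈ 0.2 V, the transistor is in the active region as assumed.

I_C ≈ 7.5 mA, V_CE ≈ 6.9 V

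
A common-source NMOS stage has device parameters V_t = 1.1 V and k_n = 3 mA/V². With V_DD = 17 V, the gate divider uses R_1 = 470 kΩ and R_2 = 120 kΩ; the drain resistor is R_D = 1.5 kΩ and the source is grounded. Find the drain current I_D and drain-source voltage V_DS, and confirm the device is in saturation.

V_G = V_DD·R_2/(R_1+R_2) = 17×120/590 = 3.46 V. With the source grounded, V_GS = V_G = 3.46 V.
Assume saturation: I_D = (k_n/2)(V_GS − V_t)² = (3/2)×(3.46 − 1.1)² = 1.5×2.36² = 8.34 mA.
V_DS = V_DD − I_D·R_D = 17 − 8.34×1.5 = 4.49 V.
Saturation requires V_DS ≥ V_GS − V_t = 2.36 V; 4.49 ≥ 2.36 ✓.

I_D ≈ 8.3 mA, V_DS ≈ 4.5 V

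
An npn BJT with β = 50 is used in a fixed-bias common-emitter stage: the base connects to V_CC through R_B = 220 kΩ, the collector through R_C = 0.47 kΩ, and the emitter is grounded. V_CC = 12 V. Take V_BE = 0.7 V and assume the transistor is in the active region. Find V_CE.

V_CE ≈ 11 V

Base loop: V_CC = I_B·R_B + V_BE, so I_B = (12 − 0.7)/220 kΩ = 0.0514 mA.
In the active region I_C = β·I_B = 50 × 0.0514 = 2.57 mA.
Collector loop: V_CE = V_CC − I_C·R_C = 12 − 2.57×0.47 = 10.8 V.
Since V_CE = 10.8 V > V_CE(sat) ≈ 0.2 V, the transistor is in the active region as assumed.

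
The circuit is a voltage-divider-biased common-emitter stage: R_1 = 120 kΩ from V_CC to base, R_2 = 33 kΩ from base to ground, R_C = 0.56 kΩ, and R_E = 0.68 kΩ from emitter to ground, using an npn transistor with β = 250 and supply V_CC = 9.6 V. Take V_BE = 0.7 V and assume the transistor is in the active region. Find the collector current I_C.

Thevenize the base divider: V_Th = V_CC·R_2/(R_1+R_2) = 9.6×33/153 = 2.07 V, R_Th = R_1‖R_2 = 25.9 kΩ.
Base-emitter loop: V_Th = I_B·R_Th + V_BE + (β+1)I_B·R_E, so I_B = (2.07 − 0.7) / (25.9 + 251×0.68) = 0.00697 mA.
I_C = β·I_B = 250×0.00697 = 1.74 mA, and I_E = (β+1)I_B = 1.75 mA.
V_CE = V_CC − I_C·R_C − I_E·R_E = 9.6 − 1.74×0.56 − 1.75×0.68 = 7.43 V.
V_CE = 7.43 V > 0.2 V confirms active-region operation.

I_C ≈ 1.7 mA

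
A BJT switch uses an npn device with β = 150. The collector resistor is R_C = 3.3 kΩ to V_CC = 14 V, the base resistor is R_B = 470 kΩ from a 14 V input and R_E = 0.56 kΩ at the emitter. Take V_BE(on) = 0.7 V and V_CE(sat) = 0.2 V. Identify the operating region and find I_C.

saturation; I_C ≈ 3.6 mA

Assume active: I_B = (14 − 0.7)/(470 + 151×0.56) = 0.024 mA, I_C = β·I_B = 3.6 mA.
Then V_CE = 14 − 3.6×3.3 − 3.62×0.56 = 0.1 V < 0.2 V — the active assumption fails.
Re-solve with V_CE = 0.2 V. KCL at the emitter: V_E/R_E = (V_BB−0.7−V_E)/R_B + (V_CC−0.2−V_E)/R_C, giving V_E = 2.01 V.
I_C = (V_CC − 0.2 − V_E)/R_C = (13.8 − 2.01)/3.3 = 3.57 mA.
Check: I_B = (13.3 − 2.01)/470 = 0.024 mA, and β·I_B = 3.6 mA > I_C, confirming saturation.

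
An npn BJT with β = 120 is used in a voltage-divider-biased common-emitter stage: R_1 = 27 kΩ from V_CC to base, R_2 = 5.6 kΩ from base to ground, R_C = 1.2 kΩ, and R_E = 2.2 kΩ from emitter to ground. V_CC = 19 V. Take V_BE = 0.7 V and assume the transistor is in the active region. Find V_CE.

V_CE ≈ 15 V

Thevenize the base divider: V_Th = V_CC·R_2/(R_1+R_2) = 19×5.6/32.6 = 3.26 V, R_Th = R_1‖R_2 = 4.64 kΩ.
Base-emitter loop: V_Th = I_B·R_Th + V_BE + (β+1)I_B·R_E, so I_B = (3.26 − 0.7) / (4.64 + 121×2.2) = 0.00947 mA.
I_C = β·I_B = 120×0.00947 = 1.14 mA, and I_E = (β+1)I_B = 1.15 mA.
V_CE = V_CC − I_C·R_C − I_E·R_E = 19 − 1.14×1.2 − 1.15×2.2 = 15.1 V.
V_CE = 15.1 V > 0.2 V confirms active-region operation.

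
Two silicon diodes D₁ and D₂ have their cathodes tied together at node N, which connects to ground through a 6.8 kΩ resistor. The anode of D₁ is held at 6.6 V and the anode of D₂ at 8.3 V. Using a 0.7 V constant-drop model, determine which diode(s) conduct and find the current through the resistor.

Assume both conduct. Then node N would need to be at both 6.6−0.7 = 5.9 V and 8.3−0.7 = 7.6 V, which is impossible.
Assume only D₂ conducts: V_N = 8.3 − 0.7 = 7.6 V, so I_R = 7.6/6.8 = 1.12 mA.
Check D₁: its anode-to-cathode voltage is 6.6 − 7.6 = -1 V < 0.7 V, so it is off. The assumption is consistent.

Only D₂ conducts; I_R ≈ 1.1 mA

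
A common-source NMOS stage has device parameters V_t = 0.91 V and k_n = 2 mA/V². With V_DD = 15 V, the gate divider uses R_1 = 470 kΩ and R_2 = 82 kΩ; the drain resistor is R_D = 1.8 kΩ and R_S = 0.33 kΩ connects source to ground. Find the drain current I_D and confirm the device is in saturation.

V_G = V_DD·R_2/(R_1+R_2) = 15×82/552 = 2.23 V.
Assume saturation: I_D = (k_n/2)(V_GS − V_t)² with V_GS = V_G − I_D·R_S = 2.23 − 0.33·I_D.
Substituting gives 0.109·I_D² − 1.87·I_D + 1.74 = 0, with roots I_D = 0.986 or 16.2 mA.
The root I_D = 16.2 mA gives V_GS = -3.11 V ≤ V_t, so take I_D = 0.986 mA.
Then V_GS = 1.9 V and V_DS = V_DD − I_D(R_D+R_S) = 15 − 0.986×2.13 = 12.9 V.
Saturation requires V_DS ≥ V_GS − V_t = 0.993 V; 12.9 ≥ 0.993 ✓.

I_D ≈ 0.99 mA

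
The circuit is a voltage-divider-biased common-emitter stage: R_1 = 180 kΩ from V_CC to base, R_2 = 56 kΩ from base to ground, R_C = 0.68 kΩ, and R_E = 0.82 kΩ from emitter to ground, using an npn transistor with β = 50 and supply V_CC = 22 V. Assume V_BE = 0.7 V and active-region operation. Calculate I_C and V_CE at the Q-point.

I_C ≈ 2.7 mA, V_CE ≈ 18 V

Thevenize the base divider: V_Th = V_CC·R_2/(R_1+R_2) = 22×56/236 = 5.22 V, R_Th = R_1‖R_2 = 42.7 kΩ.
Base-emitter loop: V_Th = I_B·R_Th + V_BE + (β+1)I_B·R_E, so I_B = (5.22 − 0.7) / (42.7 + 51×0.82) = 0.0535 mA.
I_C = β·I_B = 50×0.0535 = 2.67 mA, and I_E = (β+1)I_B = 2.73 mA.
V_CE = V_CC − I_C·R_C − I_E·R_E = 22 − 2.67×0.68 − 2.73×0.82 = 17.9 V.
V_CE = 17.9 V > 0.2 V confirms active-region operation.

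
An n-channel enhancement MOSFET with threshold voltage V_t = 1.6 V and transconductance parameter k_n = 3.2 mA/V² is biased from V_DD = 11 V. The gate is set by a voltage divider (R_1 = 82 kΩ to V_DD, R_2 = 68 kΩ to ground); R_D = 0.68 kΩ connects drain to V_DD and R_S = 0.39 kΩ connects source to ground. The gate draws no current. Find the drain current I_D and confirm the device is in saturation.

V_G = V_DD·R_2/(R_1+R_2) = 11×68/150 = 4.99 V.
Assume saturation: I_D = (k_n/2)(V_GS − V_t)² with V_GS = V_G − I_D·R_S = 4.99 − 0.39·I_D.
Substituting gives 0.243·I_D² − 5.23·I_D + 18.4 = 0, with roots I_D = 4.42 or 17.1 mA.
The root I_D = 17.1 mA gives V_GS = -1.66 V ≤ V_t, so take I_D = 4.42 mA.
Then V_GS = 3.26 V and V_DS = V_DD − I_D(R_D+R_S) = 11 − 4.42×1.07 = 6.27 V.
Saturation requires V_DS ≥ V_GS − V_t = 1.66 V; 6.27 ≥ 1.66 ✓.

I_D ≈ 4.4 mA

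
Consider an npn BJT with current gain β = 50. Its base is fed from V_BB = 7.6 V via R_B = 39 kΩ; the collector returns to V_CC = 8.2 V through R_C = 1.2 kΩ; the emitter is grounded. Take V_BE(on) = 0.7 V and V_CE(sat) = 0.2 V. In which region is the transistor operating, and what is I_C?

Assume active: I_B = (7.6 − 0.7)/39 = 0.177 mA, giving I_C = β·I_B = 8.85 mA.
But then V_CE = 8.2 − 8.85×1.2 = -2.42 V < V_CE(sat) = 0.2 V — impossible in the active region.
So the transistor is saturated. With V_CE = 0.2 V, I_C = (V_CC − 0.2)/R_C = 8/1.2 = 6.67 mA.
Check: β·I_B = 8.85 mA > I_C = 6.67 mA, confirming saturation.

saturation; I_C ≈ 6.7 mA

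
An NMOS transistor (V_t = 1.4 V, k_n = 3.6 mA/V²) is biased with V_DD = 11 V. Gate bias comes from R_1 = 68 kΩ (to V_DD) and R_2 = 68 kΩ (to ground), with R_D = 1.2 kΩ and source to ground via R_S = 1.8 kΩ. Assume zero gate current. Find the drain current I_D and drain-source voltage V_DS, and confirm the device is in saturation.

V_G = V_DD·R_2/(R_1+R_2) = 11×68/136 = 5.5 V.
Assume saturation: I_D = (k_n/2)(V_GS − V_t)² with V_GS = V_G − I_D·R_S = 5.5 − 1.8·I_D.
Substituting gives 5.83·I_D² − 27.6·I_D + 30.3 = 0, with roots I_D = 1.73 or 2.99 mA.
The root I_D = 2.99 mA gives V_GS = 0.11 V ≤ V_t, so take I_D = 1.73 mA.
Then V_GS = 2.38 V and V_DS = V_DD − I_D(R_D+R_S) = 11 − 1.73×3 = 5.8 V.
Saturation requires V_DS ≥ V_GS − V_t = 0.981 V; 5.8 ≥ 0.981 ✓.

I_D ≈ 1.7 mA, V_DS ≈ 5.8 V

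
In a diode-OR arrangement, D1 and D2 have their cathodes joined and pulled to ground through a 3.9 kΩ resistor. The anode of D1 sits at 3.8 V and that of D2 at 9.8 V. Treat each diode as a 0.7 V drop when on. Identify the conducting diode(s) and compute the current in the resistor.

Assume both conduct. Then node N would need to be at both 3.8−0.7 = 3.1 V and 9.8−0.7 = 9.1 V, which is impossible.
Assume only D2 conducts: V_N = 9.8 − 0.7 = 9.1 V, so I_R = 9.1/3.9 = 2.33 mA.
Check D1: its anode-to-cathode voltage is 3.8 − 9.1 = -5.3 V < 0.7 V, so it is off. The assumption is consistent.

Only D2 conducts; I_R ≈ 2.3 mA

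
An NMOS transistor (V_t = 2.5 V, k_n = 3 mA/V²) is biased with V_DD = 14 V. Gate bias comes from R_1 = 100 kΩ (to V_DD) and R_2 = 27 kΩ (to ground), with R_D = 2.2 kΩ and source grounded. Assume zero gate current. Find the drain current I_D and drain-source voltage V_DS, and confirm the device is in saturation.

V_G = V_DD·R_2/(R_1+R_2) = 14×27/127 = 2.98 V. With the source grounded, V_GS = V_G = 2.98 V.
Assume saturation: I_D = (k_n/2)(V_GS − V_t)² = (3/2)×(2.98 − 2.5)² = 1.5×0.476² = 0.34 mA.
V_DS = V_DD − I_D·R_D = 14 − 0.34×2.2 = 13.3 V.
Saturation requires V_DS ≥ V_GS − V_t = 0.476 V; 13.3 ≥ 0.476 ✓.

I_D ≈ 0.34 mA, V_DS ≈ 13 V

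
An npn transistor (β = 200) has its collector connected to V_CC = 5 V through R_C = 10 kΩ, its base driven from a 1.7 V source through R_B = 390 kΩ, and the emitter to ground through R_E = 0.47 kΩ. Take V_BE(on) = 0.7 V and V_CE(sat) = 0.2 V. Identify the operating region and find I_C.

Assume active. Base-emitter loop: I_B = (V_BB − V_BE)/(R_B + (β+1)R_E) = (1.7 − 0.7)/(390 + 201×0.47) = 0.00206 mA.
I_C = β·I_B = 200×0.00206 = 0.413 mA.
V_CE = V_CC − I_C·R_C − I_E·R_E = 5 − 0.413×10 − 0.415×0.47 = 0.677 V > V_CE(sat), so the active-region assumption holds.

active; I_C ≈ 0.41 mA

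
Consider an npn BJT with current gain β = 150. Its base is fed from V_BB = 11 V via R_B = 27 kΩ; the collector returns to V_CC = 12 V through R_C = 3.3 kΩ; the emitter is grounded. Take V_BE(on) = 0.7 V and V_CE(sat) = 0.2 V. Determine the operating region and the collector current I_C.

saturation; I_C ≈ 3.6 mA

Assume active: I_B = (11 − 0.7)/27 = 0.381 mA, giving I_C = β·I_B = 57.2 mA.
But then V_CE = 12 − 57.2×3.3 = -177 V < V_CE(sat) = 0.2 V — impossible in the active region.
So the transistor is saturated. With V_CE = 0.2 V, I_C = (V_CC − 0.2)/R_C = 11.8/3.3 = 3.58 mA.
Check: β·I_B = 57.2 mA > I_C = 3.58 mA, confirming saturation.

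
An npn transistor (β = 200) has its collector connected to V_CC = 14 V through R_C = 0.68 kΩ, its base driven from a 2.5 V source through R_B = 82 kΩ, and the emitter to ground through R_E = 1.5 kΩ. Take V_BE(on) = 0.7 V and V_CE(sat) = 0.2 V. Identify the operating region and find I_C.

active; I_C ≈ 0.94 mA

Assume active. Base-emitter loop: I_B = (V_BB − V_BE)/(R_B + (β+1)R_E) = (2.5 − 0.7)/(82 + 201×1.5) = 0.00469 mA.
I_C = β·I_B = 200×0.00469 = 0.939 mA.
V_CE = V_CC − I_C·R_C − I_E·R_E = 14 − 0.939×0.68 − 0.943×1.5 = 11.9 V > V_CE(sat), so the active-region assumption holds.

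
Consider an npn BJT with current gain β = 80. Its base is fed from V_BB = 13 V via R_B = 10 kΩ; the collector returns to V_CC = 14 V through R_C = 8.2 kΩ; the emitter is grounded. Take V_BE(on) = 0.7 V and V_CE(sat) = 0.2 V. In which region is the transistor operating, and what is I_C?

Assume active: I_B = (13 − 0.7)/10 = 1.23 mA, giving I_C = β·I_B = 98.4 mA.
But then V_CE = 14 − 98.4×8.2 = -793 V < V_CE(sat) = 0.2 V — impossible in the active region.
So the transistor is saturated. With V_CE = 0.2 V, I_C = (V_CC − 0.2)/R_C = 13.8/8.2 = 1.68 mA.
Check: β·I_B = 98.4 mA > I_C = 1.68 mA, confirming saturation.

saturation; I_C ≈ 1.7 mA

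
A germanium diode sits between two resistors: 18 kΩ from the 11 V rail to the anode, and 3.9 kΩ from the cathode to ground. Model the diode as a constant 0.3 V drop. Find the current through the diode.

The two resistors are in series with the diode, so KVL gives 11 = I·18 + 0.3 + I·3.9.
I = (11 − 0.3) / (18 + 3.9) kΩ = 10.7 / 21.9 = 0.489 mA.

I ≈ 0.49 mA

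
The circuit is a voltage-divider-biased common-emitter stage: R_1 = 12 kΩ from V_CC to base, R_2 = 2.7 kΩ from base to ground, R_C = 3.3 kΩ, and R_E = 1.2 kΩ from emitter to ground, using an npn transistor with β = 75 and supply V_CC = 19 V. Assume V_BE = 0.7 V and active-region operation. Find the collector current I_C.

I_C ≈ 2.2 mA

Thevenize the base divider: V_Th = V_CC·R_2/(R_1+R_2) = 19×2.7/14.7 = 3.49 V, R_Th = R_1‖R_2 = 2.2 kΩ.
Base-emitter loop: V_Th = I_B·R_Th + V_BE + (β+1)I_B·R_E, so I_B = (3.49 − 0.7) / (2.2 + 76×1.2) = 0.0299 mA.
I_C = β·I_B = 75×0.0299 = 2.24 mA, and I_E = (β+1)I_B = 2.27 mA.
V_CE = V_CC − I_C·R_C − I_E·R_E = 19 − 2.24×3.3 − 2.27×1.2 = 8.88 V.
V_CE = 8.88 V > 0.2 V confirms active-region operation.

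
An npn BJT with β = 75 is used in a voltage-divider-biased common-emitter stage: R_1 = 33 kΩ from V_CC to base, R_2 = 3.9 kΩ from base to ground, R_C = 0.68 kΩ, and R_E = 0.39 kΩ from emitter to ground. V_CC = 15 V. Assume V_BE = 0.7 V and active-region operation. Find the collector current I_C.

Thevenize the base divider: V_Th = V_CC·R_2/(R_1+R_2) = 15×3.9/36.9 = 1.59 V, R_Th = R_1‖R_2 = 3.49 kΩ.
Base-emitter loop: V_Th = I_B·R_Th + V_BE + (β+1)I_B·R_E, so I_B = (1.59 − 0.7) / (3.49 + 76×0.39) = 0.0267 mA.
I_C = β·I_B = 75×0.0267 = 2 mA, and I_E = (β+1)I_B = 2.03 mA.
V_CE = V_CC − I_C·R_C − I_E·R_E = 15 − 2×0.68 − 2.03×0.39 = 12.8 V.
V_CE = 12.8 V > 0.2 V confirms active-region operation.

I_C ≈ 2 mA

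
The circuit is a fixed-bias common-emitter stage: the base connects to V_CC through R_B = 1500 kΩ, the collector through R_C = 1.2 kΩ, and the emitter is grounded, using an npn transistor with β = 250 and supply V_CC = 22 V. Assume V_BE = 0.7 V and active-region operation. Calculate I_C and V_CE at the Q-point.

I_C ≈ 3.6 mA, V_CE ≈ 18 V

Base loop: V_CC = I_B·R_B + V_BE, so I_B = (22 − 0.7)/1500 kΩ = 0.0142 mA.
In the active region I_C = β·I_B = 250 × 0.0142 = 3.55 mA.
Collector loop: V_CE = V_CC − I_C·R_C = 22 − 3.55×1.2 = 17.7 V.
Since V_CE = 17.7 V > V_CE(sat) ≈ 0.2 V, the transistor is in the active region as assumed.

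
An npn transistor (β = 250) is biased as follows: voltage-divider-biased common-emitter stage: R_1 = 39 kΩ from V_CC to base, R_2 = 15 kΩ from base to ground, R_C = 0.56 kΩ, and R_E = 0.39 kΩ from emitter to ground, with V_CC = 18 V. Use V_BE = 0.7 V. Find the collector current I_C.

Thevenize the base divider: V_Th = V_CC·R_2/(R_1+R_2) = 18×15/54 = 5 V, R_Th = R_1‖R_2 = 10.8 kΩ.
Base-emitter loop: V_Th = I_B·R_Th + V_BE + (β+1)I_B·R_E, so I_B = (5 − 0.7) / (10.8 + 251×0.39) = 0.0395 mA.
I_C = β·I_B = 250×0.0395 = 9.89 mA, and I_E = (β+1)I_B = 9.93 mA.
V_CE = V_CC − I_C·R_C − I_E·R_E = 18 − 9.89×0.56 − 9.93×0.39 = 8.59 V.
V_CE = 8.59 V > 0.2 V confirms active-region operation.

I_C ≈ 9.9 mA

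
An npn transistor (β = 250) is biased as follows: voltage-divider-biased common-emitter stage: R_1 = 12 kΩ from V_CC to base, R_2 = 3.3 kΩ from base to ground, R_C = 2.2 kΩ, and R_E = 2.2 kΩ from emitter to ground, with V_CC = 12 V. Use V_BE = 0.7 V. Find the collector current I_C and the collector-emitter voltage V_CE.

Thevenize the base divider: V_Th = V_CC·R_2/(R_1+R_2) = 12×3.3/15.3 = 2.59 V, R_Th = R_1‖R_2 = 2.59 kΩ.
Base-emitter loop: V_Th = I_B·R_Th + V_BE + (β+1)I_B·R_E, so I_B = (2.59 − 0.7) / (2.59 + 251×2.2) = 0.0034 mA.
I_C = β·I_B = 250×0.0034 = 0.851 mA, and I_E = (β+1)I_B = 0.854 mA.
V_CE = V_CC − I_C·R_C − I_E·R_E = 12 − 0.851×2.2 − 0.854×2.2 = 8.25 V.
V_CE = 8.25 V > 0.2 V confirms active-region operation.

I_C ≈ 0.85 mA, V_CE ≈ 8.2 V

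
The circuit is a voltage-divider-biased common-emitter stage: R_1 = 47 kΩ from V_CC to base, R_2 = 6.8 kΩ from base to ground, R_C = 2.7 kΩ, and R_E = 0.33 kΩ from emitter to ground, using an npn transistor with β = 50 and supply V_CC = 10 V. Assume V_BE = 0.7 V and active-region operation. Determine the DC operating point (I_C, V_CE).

I_C ≈ 1.2 mA, V_CE ≈ 6.2 V

Thevenize the base divider: V_Th = V_CC·R_2/(R_1+R_2) = 10×6.8/53.8 = 1.26 V, R_Th = R_1‖R_2 = 5.94 kΩ.
Base-emitter loop: V_Th = I_B·R_Th + V_BE + (β+1)I_B·R_E, so I_B = (1.26 − 0.7) / (5.94 + 51×0.33) = 0.0248 mA.
I_C = β·I_B = 50×0.0248 = 1.24 mA, and I_E = (β+1)I_B = 1.26 mA.
V_CE = V_CC − I_C·R_C − I_E·R_E = 10 − 1.24×2.7 − 1.26×0.33 = 6.24 V.
V_CE = 6.24 V > 0.2 V confirms active-region operation.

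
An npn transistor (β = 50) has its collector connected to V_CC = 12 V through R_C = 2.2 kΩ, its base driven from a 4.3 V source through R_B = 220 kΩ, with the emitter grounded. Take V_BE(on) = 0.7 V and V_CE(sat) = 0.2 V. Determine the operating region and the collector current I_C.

Assume active. Base-emitter loop: I_B = (V_BB − V_BE)/R_B = (4.3 − 0.7)/220 = 0.0164 mA.
I_C = β·I_B = 50×0.0164 = 0.818 mA.
V_CE = V_CC − I_C·R_C = 12 − 0.818×2.2 = 10.2 V > V_CE(sat), so the active-region assumption holds.

active; I_C ≈ 0.82 mA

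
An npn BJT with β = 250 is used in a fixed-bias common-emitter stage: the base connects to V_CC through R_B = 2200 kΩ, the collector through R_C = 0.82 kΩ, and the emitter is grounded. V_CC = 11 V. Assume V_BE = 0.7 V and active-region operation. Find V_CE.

Base loop: V_CC = I_B·R_B + V_BE, so I_B = (11 − 0.7)/2200 kΩ = 0.00468 mA.
In the active region I_C = β·I_B = 250 × 0.00468 = 1.17 mA.
Collector loop: V_CE = V_CC − I_C·R_C = 11 − 1.17×0.82 = 10 V.
Since V_CE = 10 V > V_CE(sat) ≈ 0.2 V, the transistor is in the active region as assumed.

V_CE ≈ 10 V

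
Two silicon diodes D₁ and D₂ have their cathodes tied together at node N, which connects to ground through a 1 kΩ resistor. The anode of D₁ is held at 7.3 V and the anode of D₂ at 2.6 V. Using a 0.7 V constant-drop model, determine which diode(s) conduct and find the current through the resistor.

Only D₁ conducts; I_R ≈ 6.6 mA

Assume both conduct. Then node N would need to be at both 7.3−0.7 = 6.6 V and 2.6−0.7 = 1.9 V, which is impossible.
Assume only D₁ conducts: V_N = 7.3 − 0.7 = 6.6 V, so I_R = 6.6/1 = 6.6 mA.
Check D₂: its anode-to-cathode voltage is 2.6 − 6.6 = -4 V < 0.7 V, so it is off. The assumption is consistent.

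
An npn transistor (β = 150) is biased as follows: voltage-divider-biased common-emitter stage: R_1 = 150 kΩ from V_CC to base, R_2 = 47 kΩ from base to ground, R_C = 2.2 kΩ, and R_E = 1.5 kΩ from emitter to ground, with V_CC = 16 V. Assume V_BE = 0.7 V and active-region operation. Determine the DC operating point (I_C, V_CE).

I_C ≈ 1.8 mA, V_CE ≈ 9.4 V

Thevenize the base divider: V_Th = V_CC·R_2/(R_1+R_2) = 16×47/197 = 3.82 V, R_Th = R_1‖R_2 = 35.8 kΩ.
Base-emitter loop: V_Th = I_B·R_Th + V_BE + (β+1)I_B·R_E, so I_B = (3.82 − 0.7) / (35.8 + 151×1.5) = 0.0119 mA.
I_C = β·I_B = 150×0.0119 = 1.78 mA, and I_E = (β+1)I_B = 1.79 mA.
V_CE = V_CC − I_C·R_C − I_E·R_E = 16 − 1.78×2.2 − 1.79×1.5 = 9.39 V.
V_CE = 9.39 V > 0.2 V confirms active-region operation.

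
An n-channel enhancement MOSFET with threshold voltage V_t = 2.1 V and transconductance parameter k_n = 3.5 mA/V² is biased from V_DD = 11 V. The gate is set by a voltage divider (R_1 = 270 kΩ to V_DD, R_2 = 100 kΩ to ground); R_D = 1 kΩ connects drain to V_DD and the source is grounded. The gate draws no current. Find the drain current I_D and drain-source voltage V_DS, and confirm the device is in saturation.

I_D ≈ 1.3 mA, V_DS ≈ 9.7 V

V_G = V_DD·R_2/(R_1+R_2) = 11×100/370 = 2.97 V. With the source grounded, V_GS = V_G = 2.97 V.
Assume saturation: I_D = (k_n/2)(V_GS − V_t)² = (3.5/2)×(2.97 − 2.1)² = 1.75×0.873² = 1.33 mA.
V_DS = V_DD − I_D·R_D = 11 − 1.33×1 = 9.67 V.
Saturation requires V_DS ≥ V_GS − V_t = 0.873 V; 9.67 ≥ 0.873 ✓.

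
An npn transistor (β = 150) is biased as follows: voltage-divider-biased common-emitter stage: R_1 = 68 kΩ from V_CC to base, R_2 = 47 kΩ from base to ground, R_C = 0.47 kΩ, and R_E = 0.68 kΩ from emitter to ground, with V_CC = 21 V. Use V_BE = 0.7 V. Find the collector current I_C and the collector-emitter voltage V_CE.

Thevenize the base divider: V_Th = V_CC·R_2/(R_1+R_2) = 21×47/115 = 8.58 V, R_Th = R_1‖R_2 = 27.8 kΩ.
Base-emitter loop: V_Th = I_B·R_Th + V_BE + (β+1)I_B·R_E, so I_B = (8.58 − 0.7) / (27.8 + 151×0.68) = 0.0604 mA.
I_C = β·I_B = 150×0.0604 = 9.06 mA, and I_E = (β+1)I_B = 9.12 mA.
V_CE = V_CC − I_C·R_C − I_E·R_E = 21 − 9.06×0.47 − 9.12×0.68 = 10.5 V.
V_CE = 10.5 V > 0.2 V confirms active-region operation.

I_C ≈ 9.1 mA, V_CE ≈ 11 V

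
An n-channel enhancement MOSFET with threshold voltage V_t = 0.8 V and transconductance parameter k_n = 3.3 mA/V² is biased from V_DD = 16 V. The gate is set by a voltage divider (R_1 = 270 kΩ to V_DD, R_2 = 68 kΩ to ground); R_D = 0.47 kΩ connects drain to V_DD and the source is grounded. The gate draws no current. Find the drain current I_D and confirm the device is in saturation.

I_D ≈ 9.7 mA

V_G = V_DD·R_2/(R_1+R_2) = 16×68/338 = 3.22 V. With the source grounded, V_GS = V_G = 3.22 V.
Assume saturation: I_D = (k_n/2)(V_GS − V_t)² = (3.3/2)×(3.22 − 0.8)² = 1.65×2.42² = 9.65 mA.
V_DS = V_DD − I_D·R_D = 16 − 9.65×0.47 = 11.5 V.
Saturation requires V_DS ≥ V_GS − V_t = 2.42 V; 11.5 ≥ 2.42 ✓.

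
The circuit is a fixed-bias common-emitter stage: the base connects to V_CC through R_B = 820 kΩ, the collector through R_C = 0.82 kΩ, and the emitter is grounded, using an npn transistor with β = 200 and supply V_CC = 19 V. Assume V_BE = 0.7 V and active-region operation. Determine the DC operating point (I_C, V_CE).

Base loop: V_CC = I_B·R_B + V_BE, so I_B = (19 − 0.7)/820 kΩ = 0.0223 mA.
In the active region I_C = β·I_B = 200 × 0.0223 = 4.46 mA.
Collector loop: V_CE = V_CC − I_C·R_C = 19 − 4.46×0.82 = 15.3 V.
Since V_CE = 15.3 V > V_CE(sat) ≈ 0.2 V, the transistor is in the active region as assumed.

I_C ≈ 4.5 mA, V_CE ≈ 15 V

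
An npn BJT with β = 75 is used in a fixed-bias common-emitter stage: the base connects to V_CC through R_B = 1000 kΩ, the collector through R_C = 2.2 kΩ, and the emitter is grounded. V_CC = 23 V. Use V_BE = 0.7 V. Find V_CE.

Base loop: V_CC = I_B·R_B + V_BE, so I_B = (23 − 0.7)/1000 kΩ = 0.0223 mA.
In the active region I_C = β·I_B = 75 × 0.0223 = 1.67 mA.
Collector loop: V_CE = V_CC − I_C·R_C = 23 − 1.67×2.2 = 19.3 V.
Since V_CE = 19.3 V > V_CE(sat) ≈ 0.2 V, the transistor is in the active region as assumed.

V_CE ≈ 19 V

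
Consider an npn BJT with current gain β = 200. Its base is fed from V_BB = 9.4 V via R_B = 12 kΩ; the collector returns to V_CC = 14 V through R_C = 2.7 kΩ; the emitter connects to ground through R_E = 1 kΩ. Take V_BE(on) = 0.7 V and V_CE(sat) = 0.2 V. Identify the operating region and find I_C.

Assume active: I_B = (9.4 − 0.7)/(12 + 201×1) = 0.0408 mA, I_C = β·I_B = 8.17 mA.
Then V_CE = 14 − 8.17×2.7 − 8.21×1 = -16.3 V < 0.2 V — the active assumption fails.
Re-solve with V_CE = 0.2 V. KCL at the emitter: V_E/R_E = (V_BB−0.7−V_E)/R_B + (V_CC−0.2−V_E)/R_C, giving V_E = 4.01 V.
I_C = (V_CC − 0.2 − V_E)/R_C = (13.8 − 4.01)/2.7 = 3.62 mA.
Check: I_B = (8.7 − 4.01)/12 = 0.39 mA, and β·I_B = 78.1 mA > I_C, confirming saturation.

saturation; I_C ≈ 3.6 mA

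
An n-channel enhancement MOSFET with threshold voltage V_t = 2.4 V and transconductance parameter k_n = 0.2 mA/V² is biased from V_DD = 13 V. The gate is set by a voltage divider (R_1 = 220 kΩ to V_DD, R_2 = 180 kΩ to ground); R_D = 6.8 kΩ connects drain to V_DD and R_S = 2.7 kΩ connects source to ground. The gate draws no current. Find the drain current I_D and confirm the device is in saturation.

V_G = V_DD·R_2/(R_1+R_2) = 13×180/400 = 5.85 V.
Assume saturation: I_D = (k_n/2)(V_GS − V_t)² with V_GS = V_G − I_D·R_S = 5.85 − 2.7·I_D.
Substituting gives 0.729·I_D² − 2.86·I_D + 1.19 = 0, with roots I_D = 0.473 or 3.45 mA.
The root I_D = 3.45 mA gives V_GS = -3.48 V ≤ V_t, so take I_D = 0.473 mA.
Then V_GS = 4.57 V and V_DS = V_DD − I_D(R_D+R_S) = 13 − 0.473×9.5 = 8.51 V.
Saturation requires V_DS ≥ V_GS − V_t = 2.17 V; 8.51 ≥ 2.17 ✓.

I_D ≈ 0.47 mA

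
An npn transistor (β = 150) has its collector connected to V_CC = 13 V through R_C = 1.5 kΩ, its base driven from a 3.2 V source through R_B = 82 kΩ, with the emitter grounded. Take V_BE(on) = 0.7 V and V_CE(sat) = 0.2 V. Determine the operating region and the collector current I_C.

Assume active. Base-emitter loop: I_B = (V_BB − V_BE)/R_B = (3.2 − 0.7)/82 = 0.0305 mA.
I_C = β·I_B = 150×0.0305 = 4.57 mA.
V_CE = V_CC − I_C·R_C = 13 − 4.57×1.5 = 6.14 V > V_CE(sat), so the active-region assumption holds.

active; I_C ≈ 4.6 mA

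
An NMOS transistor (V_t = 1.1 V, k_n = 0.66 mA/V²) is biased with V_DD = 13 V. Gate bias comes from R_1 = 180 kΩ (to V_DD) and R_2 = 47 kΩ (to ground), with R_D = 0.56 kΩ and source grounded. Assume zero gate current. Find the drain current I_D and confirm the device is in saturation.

V_G = V_DD·R_2/(R_1+R_2) = 13×47/227 = 2.69 V. With the source grounded, V_GS = V_G = 2.69 V.
Assume saturation: I_D = (k_n/2)(V_GS − V_t)² = (0.66/2)×(2.69 − 1.1)² = 0.33×1.59² = 0.836 mA.
V_DS = V_DD − I_D·R_D = 13 − 0.836×0.56 = 12.5 V.
Saturation requires V_DS ≥ V_GS − V_t = 1.59 V; 12.5 ≥ 1.59 ✓.

I_D ≈ 0.84 mA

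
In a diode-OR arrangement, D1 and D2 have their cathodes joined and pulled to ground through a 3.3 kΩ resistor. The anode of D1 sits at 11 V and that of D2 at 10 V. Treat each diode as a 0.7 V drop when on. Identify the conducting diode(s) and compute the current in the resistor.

Assume both conduct. Then node N would need to be at both 11−0.7 = 10.3 V and 10−0.7 = 9.3 V, which is impossible.
Assume only D1 conducts: V_N = 11 − 0.7 = 10.3 V, so I_R = 10.3/3.3 = 3.12 mA.
Check D2: its anode-to-cathode voltage is 10 − 10.3 = -0.3 V < 0.7 V, so it is off. The assumption is consistent.

Only D1 conducts; I_R ≈ 3.1 mA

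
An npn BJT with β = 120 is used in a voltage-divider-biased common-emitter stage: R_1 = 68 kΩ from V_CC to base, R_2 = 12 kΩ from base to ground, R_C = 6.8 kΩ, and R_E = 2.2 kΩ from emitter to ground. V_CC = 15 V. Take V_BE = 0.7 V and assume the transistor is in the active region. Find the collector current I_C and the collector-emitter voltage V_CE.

I_C ≈ 0.67 mA, V_CE ≈ 8.9 V

Thevenize the base divider: V_Th = V_CC·R_2/(R_1+R_2) = 15×12/80 = 2.25 V, R_Th = R_1‖R_2 = 10.2 kΩ.
Base-emitter loop: V_Th = I_B·R_Th + V_BE + (β+1)I_B·R_E, so I_B = (2.25 − 0.7) / (10.2 + 121×2.2) = 0.00561 mA.
I_C = β·I_B = 120×0.00561 = 0.673 mA, and I_E = (β+1)I_B = 0.679 mA.
V_CE = V_CC − I_C·R_C − I_E·R_E = 15 − 0.673×6.8 − 0.679×2.2 = 8.93 V.
V_CE = 8.93 V > 0.2 V confirms active-region operation.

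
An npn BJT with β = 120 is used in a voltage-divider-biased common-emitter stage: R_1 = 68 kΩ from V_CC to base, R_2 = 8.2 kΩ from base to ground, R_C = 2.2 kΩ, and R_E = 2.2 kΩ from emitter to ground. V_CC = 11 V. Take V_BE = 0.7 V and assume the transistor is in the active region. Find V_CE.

V_CE ≈ 10 V

Thevenize the base divider: V_Th = V_CC·R_2/(R_1+R_2) = 11×8.2/76.2 = 1.18 V, R_Th = R_1‖R_2 = 7.32 kΩ.
Base-emitter loop: V_Th = I_B·R_Th + V_BE + (β+1)I_B·R_E, so I_B = (1.18 − 0.7) / (7.32 + 121×2.2) = 0.00177 mA.
I_C = β·I_B = 120×0.00177 = 0.212 mA, and I_E = (β+1)I_B = 0.214 mA.
V_CE = V_CC − I_C·R_C − I_E·R_E = 11 − 0.212×2.2 − 0.214×2.2 = 10.1 V.
V_CE = 10.1 V > 0.2 V confirms active-region operation.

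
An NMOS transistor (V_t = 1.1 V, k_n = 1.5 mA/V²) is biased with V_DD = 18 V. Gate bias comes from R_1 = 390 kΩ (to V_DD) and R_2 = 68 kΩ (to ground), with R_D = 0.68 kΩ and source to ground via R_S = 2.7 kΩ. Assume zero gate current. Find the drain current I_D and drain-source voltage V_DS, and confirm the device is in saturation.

V_G = V_DD·R_2/(R_1+R_2) = 18×68/458 = 2.67 V.
Assume saturation: I_D = (k_n/2)(V_GS − V_t)² with V_GS = V_G − I_D·R_S = 2.67 − 2.7·I_D.
Substituting gives 5.47·I_D² − 7.37·I_D + 1.85 = 0, with roots I_D = 0.335 or 1.01 mA.
The root I_D = 1.01 mA gives V_GS = -0.0621 V ≤ V_t, so take I_D = 0.335 mA.
Then V_GS = 1.77 V and V_DS = V_DD − I_D(R_D+R_S) = 18 − 0.335×3.38 = 16.9 V.
Saturation requires V_DS ≥ V_GS − V_t = 0.668 V; 16.9 ≥ 0.668 ✓.

I_D ≈ 0.33 mA, V_DS ≈ 17 V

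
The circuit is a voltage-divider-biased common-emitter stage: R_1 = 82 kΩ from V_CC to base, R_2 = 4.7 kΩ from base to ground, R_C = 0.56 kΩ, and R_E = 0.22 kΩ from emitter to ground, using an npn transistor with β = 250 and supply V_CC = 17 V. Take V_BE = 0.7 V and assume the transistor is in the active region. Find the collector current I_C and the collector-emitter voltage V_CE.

I_C ≈ 0.93 mA, V_CE ≈ 16 V

Thevenize the base divider: V_Th = V_CC·R_2/(R_1+R_2) = 17×4.7/86.7 = 0.922 V, R_Th = R_1‖R_2 = 4.45 kΩ.
Base-emitter loop: V_Th = I_B·R_Th + V_BE + (β+1)I_B·R_E, so I_B = (0.922 − 0.7) / (4.45 + 251×0.22) = 0.00371 mA.
I_C = β·I_B = 250×0.00371 = 0.928 mA, and I_E = (β+1)I_B = 0.932 mA.
V_CE = V_CC − I_C·R_C − I_E·R_E = 17 − 0.928×0.56 − 0.932×0.22 = 16.3 V.
V_CE = 16.3 V > 0.2 V confirms active-region operation.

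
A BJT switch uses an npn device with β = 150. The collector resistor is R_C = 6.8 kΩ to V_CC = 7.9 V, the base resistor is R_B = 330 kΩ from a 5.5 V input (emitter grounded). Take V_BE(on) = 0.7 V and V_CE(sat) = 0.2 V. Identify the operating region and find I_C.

saturation; I_C ≈ 1.1 mA

Assume active: I_B = (5.5 − 0.7)/330 = 0.0145 mA, giving I_C = β·I_B = 2.18 mA.
But then V_CE = 7.9 − 2.18×6.8 = -6.94 V < V_CE(sat) = 0.2 V — impossible in the active region.
So the transistor is saturated. With V_CE = 0.2 V, I_C = (V_CC − 0.2)/R_C = 7.7/6.8 = 1.13 mA.
Check: β·I_B = 2.18 mA > I_C = 1.13 mA, confirming saturation.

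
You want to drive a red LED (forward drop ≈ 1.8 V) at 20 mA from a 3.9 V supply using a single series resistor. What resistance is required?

R ≈ 0.1 kΩ

The resistor drops V_S − V_D = 3.9 − 1.8 = 2.1 V at 20 mA.
R = 2.1 V / 20 mA = 0.105 kΩ.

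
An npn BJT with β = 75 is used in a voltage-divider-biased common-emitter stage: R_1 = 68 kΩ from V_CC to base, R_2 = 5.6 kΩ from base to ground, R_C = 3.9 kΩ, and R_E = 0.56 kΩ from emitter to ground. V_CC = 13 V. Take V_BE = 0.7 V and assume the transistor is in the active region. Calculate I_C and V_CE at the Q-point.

Thevenize the base divider: V_Th = V_CC·R_2/(R_1+R_2) = 13×5.6/73.6 = 0.989 V, R_Th = R_1‖R_2 = 5.17 kΩ.
Base-emitter loop: V_Th = I_B·R_Th + V_BE + (β+1)I_B·R_E, so I_B = (0.989 − 0.7) / (5.17 + 76×0.56) = 0.00606 mA.
I_C = β·I_B = 75×0.00606 = 0.454 mA, and I_E = (β+1)I_B = 0.46 mA.
V_CE = V_CC − I_C·R_C − I_E·R_E = 13 − 0.454×3.9 − 0.46×0.56 = 11 V.
V_CE = 11 V > 0.2 V confirms active-region operation.

I_C ≈ 0.45 mA, V_CE ≈ 11 V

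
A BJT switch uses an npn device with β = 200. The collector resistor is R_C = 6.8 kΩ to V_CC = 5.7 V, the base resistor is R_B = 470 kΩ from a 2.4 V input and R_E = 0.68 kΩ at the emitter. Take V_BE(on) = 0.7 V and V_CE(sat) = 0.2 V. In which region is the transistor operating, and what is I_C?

Assume active. Base-emitter loop: I_B = (V_BB − V_BE)/(R_B + (β+1)R_E) = (2.4 − 0.7)/(470 + 201×0.68) = 0.0028 mA.
I_C = β·I_B = 200×0.0028 = 0.56 mA.
V_CE = V_CC − I_C·R_C − I_E·R_E = 5.7 − 0.56×6.8 − 0.563×0.68 = 1.51 V > V_CE(sat), so the active-region assumption holds.

active; I_C ≈ 0.56 mA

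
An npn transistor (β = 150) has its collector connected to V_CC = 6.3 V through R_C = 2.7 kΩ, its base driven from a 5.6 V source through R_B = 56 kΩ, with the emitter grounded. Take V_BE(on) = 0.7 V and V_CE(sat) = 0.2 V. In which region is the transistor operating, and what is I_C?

Assume active: I_B = (5.6 − 0.7)/56 = 0.0875 mA, giving I_C = β·I_B = 13.1 mA.
But then V_CE = 6.3 − 13.1×2.7 = -29.1 V < V_CE(sat) = 0.2 V — impossible in the active region.
So the transistor is saturated. With V_CE = 0.2 V, I_C = (V_CC − 0.2)/R_C = 6.1/2.7 = 2.26 mA.
Check: β·I_B = 13.1 mA > I_C = 2.26 mA, confirming saturation.

saturation; I_C ≈ 2.3 mA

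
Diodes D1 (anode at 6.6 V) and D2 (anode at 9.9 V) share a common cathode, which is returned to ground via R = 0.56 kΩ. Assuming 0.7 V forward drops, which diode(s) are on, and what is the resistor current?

Only D2 conducts; I_R ≈ 16 mA

Assume both conduct. Then node N would need to be at both 6.6−0.7 = 5.9 V and 9.9−0.7 = 9.2 V, which is impossible.
Assume only D2 conducts: V_N = 9.9 − 0.7 = 9.2 V, so I_R = 9.2/0.56 = 16.4 mA.
Check D1: its anode-to-cathode voltage is 6.6 − 9.2 = -2.6 V < 0.7 V, so it is off. The assumption is consistent.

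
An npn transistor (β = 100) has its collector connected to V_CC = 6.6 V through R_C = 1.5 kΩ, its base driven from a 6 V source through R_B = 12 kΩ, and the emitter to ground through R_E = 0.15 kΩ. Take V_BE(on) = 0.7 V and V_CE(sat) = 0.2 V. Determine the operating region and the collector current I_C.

Assume active: I_B = (6 − 0.7)/(12 + 101×0.15) = 0.195 mA, I_C = β·I_B = 19.5 mA.
Then V_CE = 6.6 − 19.5×1.5 − 19.7×0.15 = -25.6 V < 0.2 V — the active assumption fails.
Re-solve with V_CE = 0.2 V. KCL at the emitter: V_E/R_E = (V_BB−0.7−V_E)/R_B + (V_CC−0.2−V_E)/R_C, giving V_E = 0.635 V.
I_C = (V_CC − 0.2 − V_E)/R_C = (6.4 − 0.635)/1.5 = 3.84 mA.
Check: I_B = (5.3 − 0.635)/12 = 0.389 mA, and β·I_B = 38.9 mA > I_C, confirming saturation.

saturation; I_C ≈ 3.8 mA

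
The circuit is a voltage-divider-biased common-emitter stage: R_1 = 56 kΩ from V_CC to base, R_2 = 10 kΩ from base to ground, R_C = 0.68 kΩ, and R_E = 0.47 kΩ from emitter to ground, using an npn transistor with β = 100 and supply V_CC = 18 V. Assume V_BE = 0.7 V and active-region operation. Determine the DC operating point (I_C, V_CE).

Thevenize the base divider: V_Th = V_CC·R_2/(R_1+R_2) = 18×10/66 = 2.73 V, R_Th = R_1‖R_2 = 8.48 kΩ.
Base-emitter loop: V_Th = I_B·R_Th + V_BE + (β+1)I_B·R_E, so I_B = (2.73 − 0.7) / (8.48 + 101×0.47) = 0.0362 mA.
I_C = β·I_B = 100×0.0362 = 3.62 mA, and I_E = (β+1)I_B = 3.66 mA.
V_CE = V_CC − I_C·R_C − I_E·R_E = 18 − 3.62×0.68 − 3.66×0.47 = 13.8 V.
V_CE = 13.8 V > 0.2 V confirms active-region operation.

I_C ≈ 3.6 mA, V_CE ≈ 14 V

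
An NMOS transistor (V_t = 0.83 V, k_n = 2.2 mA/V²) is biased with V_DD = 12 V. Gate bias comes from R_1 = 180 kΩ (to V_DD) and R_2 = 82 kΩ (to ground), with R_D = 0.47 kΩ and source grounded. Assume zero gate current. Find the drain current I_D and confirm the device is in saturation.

I_D ≈ 9.4 mA

V_G = V_DD·R_2/(R_1+R_2) = 12×82/262 = 3.76 V. With the source grounded, V_GS = V_G = 3.76 V.
Assume saturation: I_D = (k_n/2)(V_GS − V_t)² = (2.2/2)×(3.76 − 0.83)² = 1.1×2.93² = 9.42 mA.
V_DS = V_DD − I_D·R_D = 12 − 9.42×0.47 = 7.57 V.
Saturation requires V_DS ≥ V_GS − V_t = 2.93 V; 7.57 ≥ 2.93 ✓.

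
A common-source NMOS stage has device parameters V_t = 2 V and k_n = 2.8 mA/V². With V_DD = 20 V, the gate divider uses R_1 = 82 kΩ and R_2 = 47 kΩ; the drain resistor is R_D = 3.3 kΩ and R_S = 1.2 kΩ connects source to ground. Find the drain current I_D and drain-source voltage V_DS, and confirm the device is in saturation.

I_D ≈ 3.2 mA, V_DS ≈ 5.8 V

V_G = V_DD·R_2/(R_1+R_2) = 20×47/129 = 7.29 V.
Assume saturation: I_D = (k_n/2)(V_GS − V_t)² with V_GS = V_G − I_D·R_S = 7.29 − 1.2·I_D.
Substituting gives 2.02·I_D² − 18.8·I_D + 39.1 = 0, with roots I_D = 3.15 or 6.15 mA.
The root I_D = 6.15 mA gives V_GS = -0.0964 V ≤ V_t, so take I_D = 3.15 mA.
Then V_GS = 3.5 V and V_DS = V_DD − I_D(R_D+R_S) = 20 − 3.15×4.5 = 5.8 V.
Saturation requires V_DS ≥ V_GS − V_t = 1.5 V; 5.8 ≥ 1.5 ✓.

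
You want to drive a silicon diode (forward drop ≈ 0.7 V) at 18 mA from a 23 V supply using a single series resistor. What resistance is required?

The resistor drops V_S − V_D = 23 − 0.7 = 22.3 V at 18 mA.
R = 22.3 V / 18 mA = 1.24 kΩ.

R ≈ 1.2 kΩ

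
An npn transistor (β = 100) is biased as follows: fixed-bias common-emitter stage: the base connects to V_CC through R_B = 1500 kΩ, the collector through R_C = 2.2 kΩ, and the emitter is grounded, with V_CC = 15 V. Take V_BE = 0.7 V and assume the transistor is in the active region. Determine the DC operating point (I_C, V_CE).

Base loop: V_CC = I_B·R_B + V_BE, so I_B = (15 − 0.7)/1500 kΩ = 0.00953 mA.
In the active region I_C = β·I_B = 100 × 0.00953 = 0.953 mA.
Collector loop: V_CE = V_CC − I_C·R_C = 15 − 0.953×2.2 = 12.9 V.
Since V_CE = 12.9 V > V_CE(sat) ≈ 0.2 V, the transistor is in the active region as assumed.

I_C ≈ 0.95 mA, V_CE ≈ 13 V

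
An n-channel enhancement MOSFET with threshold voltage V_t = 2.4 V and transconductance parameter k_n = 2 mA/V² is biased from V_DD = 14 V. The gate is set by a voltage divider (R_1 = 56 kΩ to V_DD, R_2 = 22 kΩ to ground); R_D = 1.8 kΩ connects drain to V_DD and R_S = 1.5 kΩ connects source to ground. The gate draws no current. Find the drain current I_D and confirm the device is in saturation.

V_G = V_DD·R_2/(R_1+R_2) = 14×22/78 = 3.95 V.
Assume saturation: I_D = (k_n/2)(V_GS − V_t)² with V_GS = V_G − I_D·R_S = 3.95 − 1.5·I_D.
Substituting gives 2.25·I_D² − 5.65·I_D + 2.4 = 0, with roots I_D = 0.542 or 1.97 mA.
The root I_D = 1.97 mA gives V_GS = 0.997 V ≤ V_t, so take I_D = 0.542 mA.
Then V_GS = 3.14 V and V_DS = V_DD − I_D(R_D+R_S) = 14 − 0.542×3.3 = 12.2 V.
Saturation requires V_DS ≥ V_GS − V_t = 0.736 V; 12.2 ≥ 0.736 ✓.

I_D ≈ 0.54 mA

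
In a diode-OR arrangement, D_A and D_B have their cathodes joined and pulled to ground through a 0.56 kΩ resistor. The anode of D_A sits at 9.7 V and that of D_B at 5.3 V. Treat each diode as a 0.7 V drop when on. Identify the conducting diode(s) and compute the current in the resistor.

Assume both conduct. Then node N would need to be at both 9.7−0.7 = 9 V and 5.3−0.7 = 4.6 V, which is impossible.
Assume only D_A conducts: V_N = 9.7 − 0.7 = 9 V, so I_R = 9/0.56 = 16.1 mA.
Check D_B: its anode-to-cathode voltage is 5.3 − 9 = -3.7 V < 0.7 V, so it is off. The assumption is consistent.

Only D_A conducts; I_R ≈ 16 mA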